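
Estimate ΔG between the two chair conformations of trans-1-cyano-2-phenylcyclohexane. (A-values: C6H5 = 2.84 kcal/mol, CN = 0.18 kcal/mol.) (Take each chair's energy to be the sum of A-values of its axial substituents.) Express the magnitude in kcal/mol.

3.02 kcal/mol

C1 and C2 have opposite parity, so for the trans isomer the two substituents are e,e in one chair and a,a in the other.
Chair I (phenyl axial, cyano axial): E = 3.02 kcal/mol.
Chair II (phenyl equatorial, cyano equatorial): E = 0.00 kcal/mol.
ΔE = 3.02 − 0.00 = 3.02 kcal/mol; chair II is more stable.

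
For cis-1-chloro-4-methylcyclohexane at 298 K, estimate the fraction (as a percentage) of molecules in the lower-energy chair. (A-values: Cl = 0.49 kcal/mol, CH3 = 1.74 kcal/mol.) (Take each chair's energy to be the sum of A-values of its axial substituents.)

C1 and C4 have opposite parity, so for the cis isomer the two substituents are one axial and one equatorial in each chair.
Chair I (chloro axial, methyl equatorial): E = 0.49 kcal/mol; chair II (chloro equatorial, methyl axial): E = 1.74 kcal/mol.
ΔG = 1.25 kcal/mol between the two chairs.
K = exp(ΔG/RT) with R = 1.987×10⁻³ kcal mol⁻¹ K⁻¹ and T = 298 K gives K ≈ 8.26.
Fraction in the lower-energy chair = K/(K+1) = 89.2%.

89.2%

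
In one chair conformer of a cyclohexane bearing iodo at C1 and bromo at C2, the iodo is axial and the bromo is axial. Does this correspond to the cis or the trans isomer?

C1 and C2 have opposite parity, so their axial bonds point in opposite directions.
With opposite-parity carbons, two substituents on the same face are one axial and one equatorial; opposite faces give both axial or both equatorial.
Here the groups are axial/axial → opposite face → trans.

trans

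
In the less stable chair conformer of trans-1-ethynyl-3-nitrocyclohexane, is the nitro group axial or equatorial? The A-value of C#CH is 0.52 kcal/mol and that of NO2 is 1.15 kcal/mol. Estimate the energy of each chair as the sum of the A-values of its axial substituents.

C1 and C3 have the same parity, so for the trans isomer the two substituents are one axial and one equatorial in each chair.
Chair I (ethynyl axial, nitro equatorial): E = 0.52 kcal/mol.
Chair II (ethynyl equatorial, nitro axial): E = 1.15 kcal/mol.
Chair II is the less stable (higher-energy) conformer, and in that chair the nitro group is axial.

axial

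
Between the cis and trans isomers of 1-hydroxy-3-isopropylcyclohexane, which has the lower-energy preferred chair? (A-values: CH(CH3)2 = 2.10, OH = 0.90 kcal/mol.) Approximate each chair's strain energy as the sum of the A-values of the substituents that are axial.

At 1,3 positions (parity same): cis → (e,e or a,a); trans → (a,e or e,a).
Best chair for cis: E = 0.00 kcal/mol; best chair for trans: E = 0.90 kcal/mol.
The cis isomer is lower by 0.90 kcal/mol.

cis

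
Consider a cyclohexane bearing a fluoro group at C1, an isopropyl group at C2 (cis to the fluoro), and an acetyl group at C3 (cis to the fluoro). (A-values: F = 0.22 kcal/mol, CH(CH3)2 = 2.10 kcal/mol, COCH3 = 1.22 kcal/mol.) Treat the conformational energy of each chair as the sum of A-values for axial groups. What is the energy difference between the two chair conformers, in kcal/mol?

0.66 kcal/mol

Chair I (fluoro axial, isopropyl equatorial, acetyl axial): E = 1.44 kcal/mol.
Chair II (fluoro equatorial, isopropyl axial, acetyl equatorial): E = 2.10 kcal/mol.
ΔE = 2.10 − 1.44 = 0.66 kcal/mol; chair I is more stable.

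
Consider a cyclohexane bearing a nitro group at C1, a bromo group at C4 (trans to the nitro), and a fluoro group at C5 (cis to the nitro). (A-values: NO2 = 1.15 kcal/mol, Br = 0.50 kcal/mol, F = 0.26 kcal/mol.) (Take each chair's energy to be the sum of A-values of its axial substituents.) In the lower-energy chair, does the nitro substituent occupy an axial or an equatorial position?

Chair I (nitro axial, bromo axial, fluoro axial): E = 1.91 kcal/mol.
Chair II (nitro equatorial, bromo equatorial, fluoro equatorial): E = 0.00 kcal/mol.
Chair II is the more stable (lower-energy) conformer, and in that chair the nitro group is equatorial.

equatorial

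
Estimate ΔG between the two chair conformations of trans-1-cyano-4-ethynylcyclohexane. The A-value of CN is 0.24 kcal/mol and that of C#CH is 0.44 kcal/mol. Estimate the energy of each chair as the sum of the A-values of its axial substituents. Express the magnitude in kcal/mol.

C1 and C4 have opposite parity, so for the trans isomer the two substituents are e,e in one chair and a,a in the other.
Chair I (cyano axial, ethynyl axial): E = 0.68 kcal/mol.
Chair II (cyano equatorial, ethynyl equatorial): E = 0.00 kcal/mol.
ΔE = 0.68 − 0.00 = 0.68 kcal/mol; chair II is more stable.

0.68 kcal/mol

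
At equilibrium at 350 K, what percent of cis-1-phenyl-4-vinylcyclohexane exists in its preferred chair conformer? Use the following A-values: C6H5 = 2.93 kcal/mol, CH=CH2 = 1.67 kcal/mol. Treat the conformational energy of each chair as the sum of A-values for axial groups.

C1 and C4 have opposite parity, so for the cis isomer the two substituents are one axial and one equatorial in each chair.
Chair I (phenyl axial, vinyl equatorial): E = 2.93 kcal/mol; chair II (phenyl equatorial, vinyl axial): E = 1.67 kcal/mol.
ΔG = 1.26 kcal/mol between the two chairs.
K = exp(ΔG/RT) with R = 1.987×10⁻³ kcal mol⁻¹ K⁻¹ and T = 350 K gives K ≈ 6.12.
Fraction in the lower-energy chair = K/(K+1) = 86.0%.

86.0%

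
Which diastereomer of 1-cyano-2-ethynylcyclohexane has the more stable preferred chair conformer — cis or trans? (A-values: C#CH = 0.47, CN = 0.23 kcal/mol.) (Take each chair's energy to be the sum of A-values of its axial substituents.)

At 1,2 positions (parity opposite): cis → (a,e or e,a); trans → (e,e or a,a).
Best chair for cis: E = 0.23 kcal/mol; best chair for trans: E = 0.00 kcal/mol.
The trans isomer is lower by 0.23 kcal/mol.

trans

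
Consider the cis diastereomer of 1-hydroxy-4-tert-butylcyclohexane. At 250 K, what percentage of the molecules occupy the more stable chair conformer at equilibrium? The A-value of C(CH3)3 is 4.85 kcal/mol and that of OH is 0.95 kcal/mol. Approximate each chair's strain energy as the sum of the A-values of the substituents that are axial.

100.0%

C1 and C4 have opposite parity, so for the cis isomer the two substituents are one axial and one equatorial in each chair.
Chair I (tert-butyl axial, hydroxyl equatorial): E = 4.85 kcal/mol; chair II (tert-butyl equatorial, hydroxyl axial): E = 0.95 kcal/mol.
ΔG = 3.90 kcal/mol between the two chairs.
K = exp(ΔG/RT) with R = 1.987×10⁻³ kcal mol⁻¹ K⁻¹ and T = 250 K gives K ≈ 2.57e+03.
Fraction in the lower-energy chair = K/(K+1) = 100.0%.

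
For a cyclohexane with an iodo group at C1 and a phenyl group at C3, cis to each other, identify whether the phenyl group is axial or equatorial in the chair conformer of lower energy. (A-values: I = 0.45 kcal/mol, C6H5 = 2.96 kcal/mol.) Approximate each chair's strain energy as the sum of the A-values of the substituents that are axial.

C1 and C3 have the same parity, so for the cis isomer the two substituents are e,e in one chair and a,a in the other.
Chair I (iodo axial, phenyl axial): E = 3.41 kcal/mol.
Chair II (iodo equatorial, phenyl equatorial): E = 0.00 kcal/mol.
Chair II is the more stable (lower-energy) conformer, and in that chair the phenyl group is equatorial.

equatorial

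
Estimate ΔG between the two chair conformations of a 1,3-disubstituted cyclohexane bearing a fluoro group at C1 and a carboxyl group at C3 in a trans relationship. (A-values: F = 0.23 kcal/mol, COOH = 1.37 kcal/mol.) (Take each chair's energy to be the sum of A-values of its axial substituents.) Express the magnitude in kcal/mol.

1.14 kcal/mol

C1 and C3 have the same parity, so for the trans isomer the two substituents are one axial and one equatorial in each chair.
Chair I (fluoro axial, carboxyl equatorial): E = 0.23 kcal/mol.
Chair II (fluoro equatorial, carboxyl axial): E = 1.37 kcal/mol.
ΔE = 1.37 − 0.23 = 1.14 kcal/mol; chair I is more stable.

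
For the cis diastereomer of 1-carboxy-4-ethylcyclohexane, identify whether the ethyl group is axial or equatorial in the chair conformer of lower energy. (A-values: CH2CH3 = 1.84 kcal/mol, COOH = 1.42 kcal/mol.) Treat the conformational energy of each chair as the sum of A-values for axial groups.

C1 and C4 have opposite parity, so for the cis isomer the two substituents are one axial and one equatorial in each chair.
Chair I (ethyl axial, carboxyl equatorial): E = 1.84 kcal/mol.
Chair II (ethyl equatorial, carboxyl axial): E = 1.42 kcal/mol.
Chair II is the more stable (lower-energy) conformer, and in that chair the ethyl group is equatorial.

equatorial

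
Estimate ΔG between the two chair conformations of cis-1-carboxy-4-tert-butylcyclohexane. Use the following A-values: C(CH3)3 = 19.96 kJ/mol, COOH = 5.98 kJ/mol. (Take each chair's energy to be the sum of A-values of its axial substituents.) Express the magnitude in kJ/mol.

13.98 kJ/mol

C1 and C4 have opposite parity, so for the cis isomer the two substituents are one axial and one equatorial in each chair.
Chair I (tert-butyl axial, carboxyl equatorial): E = 19.96 kJ/mol.
Chair II (tert-butyl equatorial, carboxyl axial): E = 5.98 kJ/mol.
ΔE = 19.96 − 5.98 = 13.98 kJ/mol; chair II is more stable.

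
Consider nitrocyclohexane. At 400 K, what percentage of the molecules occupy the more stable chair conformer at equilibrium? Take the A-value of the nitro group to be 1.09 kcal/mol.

One chair has the nitro group axial (E = 1.09 kcal/mol) and the other has it equatorial (E = 0).
ΔG = 1.09 kcal/mol between the two chairs.
K = exp(ΔG/RT) with R = 1.987×10⁻³ kcal mol⁻¹ K⁻¹ and T = 400 K gives K ≈ 3.94.
Fraction in the lower-energy chair = K/(K+1) = 79.8%.

79.8%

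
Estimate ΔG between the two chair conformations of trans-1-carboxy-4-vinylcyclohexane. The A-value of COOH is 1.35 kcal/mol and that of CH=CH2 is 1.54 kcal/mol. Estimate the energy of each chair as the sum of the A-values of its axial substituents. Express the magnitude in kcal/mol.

2.89 kcal/mol

C1 and C4 have opposite parity, so for the trans isomer the two substituents are e,e in one chair and a,a in the other.
Chair I (carboxyl axial, vinyl axial): E = 2.89 kcal/mol.
Chair II (carboxyl equatorial, vinyl equatorial): E = 0.00 kcal/mol.
ΔE = 2.89 − 0.00 = 2.89 kcal/mol; chair II is more stable.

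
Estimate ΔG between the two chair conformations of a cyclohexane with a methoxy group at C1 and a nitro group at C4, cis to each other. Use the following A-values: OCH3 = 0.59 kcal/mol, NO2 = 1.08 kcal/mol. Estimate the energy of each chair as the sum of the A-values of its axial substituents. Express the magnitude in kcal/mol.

0.49 kcal/mol

C1 and C4 have opposite parity, so for the cis isomer the two substituents are one axial and one equatorial in each chair.
Chair I (methoxy axial, nitro equatorial): E = 0.59 kcal/mol.
Chair II (methoxy equatorial, nitro axial): E = 1.08 kcal/mol.
ΔE = 1.08 − 0.59 = 0.49 kcal/mol; chair I is more stable.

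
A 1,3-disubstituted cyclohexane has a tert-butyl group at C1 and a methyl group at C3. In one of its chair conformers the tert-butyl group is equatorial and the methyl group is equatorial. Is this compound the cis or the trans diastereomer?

cis

C1 and C3 have the same parity, so their axial bonds point in the same direction.
With same-parity carbons, two substituents on the same face are both axial or both equatorial; opposite faces give one of each.
Here the groups are equatorial/equatorial → same face → cis.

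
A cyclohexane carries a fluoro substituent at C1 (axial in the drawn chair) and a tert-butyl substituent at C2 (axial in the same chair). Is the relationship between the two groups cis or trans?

C1 and C2 have opposite parity, so their axial bonds point in opposite directions.
With opposite-parity carbons, two substituents on the same face are one axial and one equatorial; opposite faces give both axial or both equatorial.
Here the groups are axial/axial → opposite face → trans.

trans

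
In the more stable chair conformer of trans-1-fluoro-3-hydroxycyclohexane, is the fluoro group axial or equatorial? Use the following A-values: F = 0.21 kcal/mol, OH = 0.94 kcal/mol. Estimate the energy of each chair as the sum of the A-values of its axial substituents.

C1 and C3 have the same parity, so for the trans isomer the two substituents are one axial and one equatorial in each chair.
Chair I (fluoro axial, hydroxyl equatorial): E = 0.21 kcal/mol.
Chair II (fluoro equatorial, hydroxyl axial): E = 0.94 kcal/mol.
Chair I is the more stable (lower-energy) conformer, and in that chair the fluoro group is axial.

axial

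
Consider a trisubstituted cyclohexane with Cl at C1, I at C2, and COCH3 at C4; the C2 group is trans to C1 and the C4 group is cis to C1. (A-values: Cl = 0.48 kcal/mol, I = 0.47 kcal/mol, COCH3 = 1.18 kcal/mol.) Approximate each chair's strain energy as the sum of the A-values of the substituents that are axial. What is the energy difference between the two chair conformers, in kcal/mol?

0.23 kcal/mol

Chair I (chloro axial, iodo axial, acetyl equatorial): E = 0.95 kcal/mol.
Chair II (chloro equatorial, iodo equatorial, acetyl axial): E = 1.18 kcal/mol.
ΔE = 1.18 − 0.95 = 0.23 kcal/mol; chair I is more stable.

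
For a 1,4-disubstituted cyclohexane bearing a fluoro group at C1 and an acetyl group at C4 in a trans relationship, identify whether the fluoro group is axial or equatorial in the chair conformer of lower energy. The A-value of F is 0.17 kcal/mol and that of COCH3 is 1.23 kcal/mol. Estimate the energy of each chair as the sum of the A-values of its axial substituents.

equatorial

C1 and C4 have opposite parity, so for the trans isomer the two substituents are e,e in one chair and a,a in the other.
Chair I (fluoro axial, acetyl axial): E = 1.40 kcal/mol.
Chair II (fluoro equatorial, acetyl equatorial): E = 0.00 kcal/mol.
Chair II is the more stable (lower-energy) conformer, and in that chair the fluoro group is equatorial.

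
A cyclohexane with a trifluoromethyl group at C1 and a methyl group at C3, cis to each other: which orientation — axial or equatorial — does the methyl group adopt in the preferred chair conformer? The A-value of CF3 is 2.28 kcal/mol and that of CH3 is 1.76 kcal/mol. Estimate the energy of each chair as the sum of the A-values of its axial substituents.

C1 and C3 have the same parity, so for the cis isomer the two substituents are e,e in one chair and a,a in the other.
Chair I (trifluoromethyl axial, methyl axial): E = 4.04 kcal/mol.
Chair II (trifluoromethyl equatorial, methyl equatorial): E = 0.00 kcal/mol.
Chair II is the more stable (lower-energy) conformer, and in that chair the methyl group is equatorial.

equatorial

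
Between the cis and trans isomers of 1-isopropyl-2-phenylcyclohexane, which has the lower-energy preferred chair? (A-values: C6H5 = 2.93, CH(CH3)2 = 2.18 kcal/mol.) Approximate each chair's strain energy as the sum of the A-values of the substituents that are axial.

At 1,2 positions (parity opposite): cis → (a,e or e,a); trans → (e,e or a,a).
Best chair for cis: E = 2.18 kcal/mol; best chair for trans: E = 0.00 kcal/mol.
The trans isomer is lower by 2.18 kcal/mol.

trans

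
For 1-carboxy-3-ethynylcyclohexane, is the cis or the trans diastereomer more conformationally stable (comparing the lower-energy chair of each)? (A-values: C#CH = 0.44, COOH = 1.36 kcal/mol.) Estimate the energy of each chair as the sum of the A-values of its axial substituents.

cis

At 1,3 positions (parity same): cis → (e,e or a,a); trans → (a,e or e,a).
Best chair for cis: E = 0.00 kcal/mol; best chair for trans: E = 0.44 kcal/mol.
The cis isomer is lower by 0.44 kcal/mol.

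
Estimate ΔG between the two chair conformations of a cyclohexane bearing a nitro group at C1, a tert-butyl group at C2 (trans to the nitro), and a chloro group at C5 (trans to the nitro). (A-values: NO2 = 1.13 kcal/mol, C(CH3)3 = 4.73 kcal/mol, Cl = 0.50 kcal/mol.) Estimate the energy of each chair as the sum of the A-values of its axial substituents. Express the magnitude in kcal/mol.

Chair I (nitro axial, tert-butyl axial, chloro equatorial): E = 5.86 kcal/mol.
Chair II (nitro equatorial, tert-butyl equatorial, chloro axial): E = 0.50 kcal/mol.
ΔE = 5.86 − 0.50 = 5.36 kcal/mol; chair II is more stable.

5.36 kcal/mol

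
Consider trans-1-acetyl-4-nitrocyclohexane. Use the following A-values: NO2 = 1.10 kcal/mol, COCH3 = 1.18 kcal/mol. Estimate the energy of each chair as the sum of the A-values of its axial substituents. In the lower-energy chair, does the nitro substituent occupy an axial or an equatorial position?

equatorial

C1 and C4 have opposite parity, so for the trans isomer the two substituents are e,e in one chair and a,a in the other.
Chair I (nitro axial, acetyl axial): E = 2.28 kcal/mol.
Chair II (nitro equatorial, acetyl equatorial): E = 0.00 kcal/mol.
Chair II is the more stable (lower-energy) conformer, and in that chair the nitro group is equatorial.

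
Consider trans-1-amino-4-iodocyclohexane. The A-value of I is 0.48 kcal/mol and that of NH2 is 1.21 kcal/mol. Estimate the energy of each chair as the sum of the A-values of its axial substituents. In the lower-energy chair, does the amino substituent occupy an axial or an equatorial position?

C1 and C4 have opposite parity, so for the trans isomer the two substituents are e,e in one chair and a,a in the other.
Chair I (iodo axial, amino axial): E = 1.69 kcal/mol.
Chair II (iodo equatorial, amino equatorial): E = 0.00 kcal/mol.
Chair II is the more stable (lower-energy) conformer, and in that chair the amino group is equatorial.

equatorial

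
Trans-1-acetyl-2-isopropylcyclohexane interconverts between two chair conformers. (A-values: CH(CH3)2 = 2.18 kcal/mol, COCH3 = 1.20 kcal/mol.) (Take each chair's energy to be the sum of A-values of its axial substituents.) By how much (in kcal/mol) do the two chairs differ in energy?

C1 and C2 have opposite parity, so for the trans isomer the two substituents are e,e in one chair and a,a in the other.
Chair I (isopropyl axial, acetyl axial): E = 3.38 kcal/mol.
Chair II (isopropyl equatorial, acetyl equatorial): E = 0.00 kcal/mol.
ΔE = 3.38 − 0.00 = 3.38 kcal/mol; chair II is more stable.

3.38 kcal/mol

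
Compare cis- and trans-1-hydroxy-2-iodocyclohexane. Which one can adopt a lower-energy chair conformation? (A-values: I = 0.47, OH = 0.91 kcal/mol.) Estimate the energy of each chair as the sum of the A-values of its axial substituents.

At 1,2 positions (parity opposite): cis → (a,e or e,a); trans → (e,e or a,a).
Best chair for cis: E = 0.47 kcal/mol; best chair for trans: E = 0.00 kcal/mol.
The trans isomer is lower by 0.47 kcal/mol.

trans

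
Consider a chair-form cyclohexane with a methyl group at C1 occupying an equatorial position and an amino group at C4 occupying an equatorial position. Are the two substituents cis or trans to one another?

trans

C1 and C4 have opposite parity, so their axial bonds point in opposite directions.
With opposite-parity carbons, two substituents on the same face are one axial and one equatorial; opposite faces give both axial or both equatorial.
Here the groups are equatorial/equatorial → opposite face → trans.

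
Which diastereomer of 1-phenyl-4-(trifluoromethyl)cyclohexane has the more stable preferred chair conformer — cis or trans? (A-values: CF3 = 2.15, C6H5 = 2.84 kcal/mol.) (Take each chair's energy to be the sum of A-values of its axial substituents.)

At 1,4 positions (parity opposite): cis → (a,e or e,a); trans → (e,e or a,a).
Best chair for cis: E = 2.15 kcal/mol; best chair for trans: E = 0.00 kcal/mol.
The trans isomer is lower by 2.15 kcal/mol.

trans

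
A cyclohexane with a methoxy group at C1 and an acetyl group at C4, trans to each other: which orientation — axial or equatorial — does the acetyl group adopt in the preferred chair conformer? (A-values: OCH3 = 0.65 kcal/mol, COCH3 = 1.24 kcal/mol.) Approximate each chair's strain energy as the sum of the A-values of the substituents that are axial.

C1 and C4 have opposite parity, so for the trans isomer the two substituents are e,e in one chair and a,a in the other.
Chair I (methoxy axial, acetyl axial): E = 1.89 kcal/mol.
Chair II (methoxy equatorial, acetyl equatorial): E = 0.00 kcal/mol.
Chair II is the more stable (lower-energy) conformer, and in that chair the acetyl group is equatorial.

equatorial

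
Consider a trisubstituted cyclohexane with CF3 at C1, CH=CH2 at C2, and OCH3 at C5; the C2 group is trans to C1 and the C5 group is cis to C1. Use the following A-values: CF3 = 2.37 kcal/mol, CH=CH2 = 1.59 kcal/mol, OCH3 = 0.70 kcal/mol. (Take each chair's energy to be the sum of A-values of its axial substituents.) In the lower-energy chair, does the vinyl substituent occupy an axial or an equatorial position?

equatorial

Chair I (trifluoromethyl axial, vinyl axial, methoxy axial): E = 4.66 kcal/mol.
Chair II (trifluoromethyl equatorial, vinyl equatorial, methoxy equatorial): E = 0.00 kcal/mol.
Chair II is the more stable (lower-energy) conformer, and in that chair the vinyl group is equatorial.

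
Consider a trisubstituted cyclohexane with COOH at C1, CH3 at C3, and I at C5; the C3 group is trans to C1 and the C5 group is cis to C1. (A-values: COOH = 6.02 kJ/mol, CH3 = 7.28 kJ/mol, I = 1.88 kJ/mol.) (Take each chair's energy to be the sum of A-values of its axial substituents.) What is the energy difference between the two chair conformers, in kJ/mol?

Chair I (carboxyl axial, methyl equatorial, iodo axial): E = 7.90 kJ/mol.
Chair II (carboxyl equatorial, methyl axial, iodo equatorial): E = 7.28 kJ/mol.
ΔE = 7.90 − 7.28 = 0.62 kJ/mol; chair II is more stable.

0.62 kJ/mol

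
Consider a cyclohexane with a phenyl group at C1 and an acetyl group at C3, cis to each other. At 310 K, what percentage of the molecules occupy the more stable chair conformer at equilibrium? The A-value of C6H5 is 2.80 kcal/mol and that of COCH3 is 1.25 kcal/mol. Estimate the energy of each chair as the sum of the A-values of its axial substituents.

99.9%

C1 and C3 have the same parity, so for the cis isomer the two substituents are e,e in one chair and a,a in the other.
Chair I (phenyl axial, acetyl axial): E = 4.05 kcal/mol; chair II (phenyl equatorial, acetyl equatorial): E = 0.00 kcal/mol.
ΔG = 4.05 kcal/mol between the two chairs.
K = exp(ΔG/RT) with R = 1.987×10⁻³ kcal mol⁻¹ K⁻¹ and T = 310 K gives K ≈ 717.
Fraction in the lower-energy chair = K/(K+1) = 99.9%.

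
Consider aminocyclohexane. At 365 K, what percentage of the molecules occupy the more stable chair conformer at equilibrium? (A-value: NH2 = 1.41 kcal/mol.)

One chair has the amino group axial (E = 1.41 kcal/mol) and the other has it equatorial (E = 0).
ΔG = 1.41 kcal/mol between the two chairs.
K = exp(ΔG/RT) with R = 1.987×10⁻³ kcal mol⁻¹ K⁻¹ and T = 365 K gives K ≈ 6.99.
Fraction in the lower-energy chair = K/(K+1) = 87.5%.

87.5%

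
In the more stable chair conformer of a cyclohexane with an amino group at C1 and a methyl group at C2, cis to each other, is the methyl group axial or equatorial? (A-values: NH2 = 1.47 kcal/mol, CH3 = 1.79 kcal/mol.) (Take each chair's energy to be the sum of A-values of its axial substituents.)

C1 and C2 have opposite parity, so for the cis isomer the two substituents are one axial and one equatorial in each chair.
Chair I (amino axial, methyl equatorial): E = 1.47 kcal/mol.
Chair II (amino equatorial, methyl axial): E = 1.79 kcal/mol.
Chair I is the more stable (lower-energy) conformer, and in that chair the methyl group is equatorial.

equatorial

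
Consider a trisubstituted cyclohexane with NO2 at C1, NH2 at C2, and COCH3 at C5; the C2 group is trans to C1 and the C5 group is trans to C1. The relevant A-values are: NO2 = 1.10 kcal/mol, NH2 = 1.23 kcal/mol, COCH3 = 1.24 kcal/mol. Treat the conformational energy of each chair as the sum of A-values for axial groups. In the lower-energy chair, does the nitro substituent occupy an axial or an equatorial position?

equatorial

Chair I (nitro axial, amino axial, acetyl equatorial): E = 2.33 kcal/mol.
Chair II (nitro equatorial, amino equatorial, acetyl axial): E = 1.24 kcal/mol.
Chair II is the more stable (lower-energy) conformer, and in that chair the nitro group is equatorial.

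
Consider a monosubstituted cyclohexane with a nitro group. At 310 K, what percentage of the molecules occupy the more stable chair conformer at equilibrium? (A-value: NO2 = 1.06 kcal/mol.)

84.8%

One chair has the nitro group axial (E = 1.06 kcal/mol) and the other has it equatorial (E = 0).
ΔG = 1.06 kcal/mol between the two chairs.
K = exp(ΔG/RT) with R = 1.987×10⁻³ kcal mol⁻¹ K⁻¹ and T = 310 K gives K ≈ 5.59.
Fraction in the lower-energy chair = K/(K+1) = 84.8%.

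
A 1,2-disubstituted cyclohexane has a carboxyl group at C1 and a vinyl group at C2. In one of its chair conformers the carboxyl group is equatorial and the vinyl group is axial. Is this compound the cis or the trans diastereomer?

cis

C1 and C2 have opposite parity, so their axial bonds point in opposite directions.
With opposite-parity carbons, two substituents on the same face are one axial and one equatorial; opposite faces give both axial or both equatorial.
Here the groups are equatorial/axial → same face → cis.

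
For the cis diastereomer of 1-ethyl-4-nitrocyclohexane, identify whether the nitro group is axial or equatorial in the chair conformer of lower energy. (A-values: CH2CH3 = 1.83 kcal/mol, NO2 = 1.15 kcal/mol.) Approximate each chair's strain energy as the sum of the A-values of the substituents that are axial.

axial

C1 and C4 have opposite parity, so for the cis isomer the two substituents are one axial and one equatorial in each chair.
Chair I (ethyl axial, nitro equatorial): E = 1.83 kcal/mol.
Chair II (ethyl equatorial, nitro axial): E = 1.15 kcal/mol.
Chair II is the more stable (lower-energy) conformer, and in that chair the nitro group is axial.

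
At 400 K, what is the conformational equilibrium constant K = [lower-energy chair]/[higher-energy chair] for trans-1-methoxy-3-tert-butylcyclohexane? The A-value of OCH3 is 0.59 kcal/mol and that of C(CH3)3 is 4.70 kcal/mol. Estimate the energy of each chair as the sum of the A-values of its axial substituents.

C1 and C3 have the same parity, so for the trans isomer the two substituents are one axial and one equatorial in each chair.
Chair I (methoxy axial, tert-butyl equatorial): E = 0.59 kcal/mol; chair II (methoxy equatorial, tert-butyl axial): E = 4.70 kcal/mol.
ΔG = 4.11 kcal/mol between the two chairs.
K = exp(ΔG/RT) with R = 1.987×10⁻³ kcal mol⁻¹ K⁻¹ and T = 400 K gives K ≈ 176.

K ≈ 176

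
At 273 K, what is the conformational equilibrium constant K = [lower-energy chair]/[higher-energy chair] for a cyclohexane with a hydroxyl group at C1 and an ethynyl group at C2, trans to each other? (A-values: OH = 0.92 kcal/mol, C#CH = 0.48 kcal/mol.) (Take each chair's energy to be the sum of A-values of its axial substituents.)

K ≈ 13.2

C1 and C2 have opposite parity, so for the trans isomer the two substituents are e,e in one chair and a,a in the other.
Chair I (hydroxyl axial, ethynyl axial): E = 1.40 kcal/mol; chair II (hydroxyl equatorial, ethynyl equatorial): E = 0.00 kcal/mol.
ΔG = 1.40 kcal/mol between the two chairs.
K = exp(ΔG/RT) with R = 1.987×10⁻³ kcal mol⁻¹ K⁻¹ and T = 273 K gives K ≈ 13.2.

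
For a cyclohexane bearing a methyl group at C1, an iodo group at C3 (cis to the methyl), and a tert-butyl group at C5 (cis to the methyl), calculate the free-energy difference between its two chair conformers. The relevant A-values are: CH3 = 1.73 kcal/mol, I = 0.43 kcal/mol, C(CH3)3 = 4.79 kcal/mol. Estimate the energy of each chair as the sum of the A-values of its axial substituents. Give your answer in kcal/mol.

Chair I (methyl axial, iodo axial, tert-butyl axial): E = 6.95 kcal/mol.
Chair II (methyl equatorial, iodo equatorial, tert-butyl equatorial): E = 0.00 kcal/mol.
ΔE = 6.95 − 0.00 = 6.95 kcal/mol; chair II is more stable.

6.95 kcal/mol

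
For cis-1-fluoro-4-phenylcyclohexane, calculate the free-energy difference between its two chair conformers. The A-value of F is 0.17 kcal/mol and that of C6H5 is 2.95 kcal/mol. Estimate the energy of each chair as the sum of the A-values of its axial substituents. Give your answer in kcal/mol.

2.78 kcal/mol

C1 and C4 have opposite parity, so for the cis isomer the two substituents are one axial and one equatorial in each chair.
Chair I (fluoro axial, phenyl equatorial): E = 0.17 kcal/mol.
Chair II (fluoro equatorial, phenyl axial): E = 2.95 kcal/mol.
ΔE = 2.95 − 0.17 = 2.78 kcal/mol; chair I is more stable.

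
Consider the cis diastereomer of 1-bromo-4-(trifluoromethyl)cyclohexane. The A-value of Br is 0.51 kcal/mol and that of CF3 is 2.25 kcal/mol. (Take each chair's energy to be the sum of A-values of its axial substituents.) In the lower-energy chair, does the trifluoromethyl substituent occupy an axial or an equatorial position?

equatorial

C1 and C4 have opposite parity, so for the cis isomer the two substituents are one axial and one equatorial in each chair.
Chair I (bromo axial, trifluoromethyl equatorial): E = 0.51 kcal/mol.
Chair II (bromo equatorial, trifluoromethyl axial): E = 2.25 kcal/mol.
Chair I is the more stable (lower-energy) conformer, and in that chair the trifluoromethyl group is equatorial.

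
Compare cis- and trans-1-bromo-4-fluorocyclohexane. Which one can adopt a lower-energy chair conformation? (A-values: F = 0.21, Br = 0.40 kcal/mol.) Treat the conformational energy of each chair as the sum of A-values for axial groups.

At 1,4 positions (parity opposite): cis → (a,e or e,a); trans → (e,e or a,a).
Best chair for cis: E = 0.21 kcal/mol; best chair for trans: E = 0.00 kcal/mol.
The trans isomer is lower by 0.21 kcal/mol.

trans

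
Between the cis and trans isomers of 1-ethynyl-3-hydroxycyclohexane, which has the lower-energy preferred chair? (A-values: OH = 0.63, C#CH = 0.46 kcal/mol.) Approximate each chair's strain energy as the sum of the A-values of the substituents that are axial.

cis

At 1,3 positions (parity same): cis → (e,e or a,a); trans → (a,e or e,a).
Best chair for cis: E = 0.00 kcal/mol; best chair for trans: E = 0.46 kcal/mol.
The cis isomer is lower by 0.46 kcal/mol.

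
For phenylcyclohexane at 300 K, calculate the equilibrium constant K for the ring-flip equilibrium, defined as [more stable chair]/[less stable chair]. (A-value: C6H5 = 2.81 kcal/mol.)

K ≈ 111

One chair has the phenyl group axial (E = 2.81 kcal/mol) and the other has it equatorial (E = 0).
ΔG = 2.81 kcal/mol between the two chairs.
K = exp(ΔG/RT) with R = 1.987×10⁻³ kcal mol⁻¹ K⁻¹ and T = 300 K gives K ≈ 111.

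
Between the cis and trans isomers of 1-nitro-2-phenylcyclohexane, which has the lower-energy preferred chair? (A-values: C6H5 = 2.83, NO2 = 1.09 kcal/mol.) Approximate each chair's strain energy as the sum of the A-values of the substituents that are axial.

At 1,2 positions (parity opposite): cis → (a,e or e,a); trans → (e,e or a,a).
Best chair for cis: E = 1.09 kcal/mol; best chair for trans: E = 0.00 kcal/mol.
The trans isomer is lower by 1.09 kcal/mol.

trans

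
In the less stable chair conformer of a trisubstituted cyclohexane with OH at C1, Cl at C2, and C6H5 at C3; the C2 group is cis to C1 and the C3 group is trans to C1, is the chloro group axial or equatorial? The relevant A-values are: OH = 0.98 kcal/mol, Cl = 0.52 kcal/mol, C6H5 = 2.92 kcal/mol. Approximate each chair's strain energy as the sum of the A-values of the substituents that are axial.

axial

Chair I (hydroxyl axial, chloro equatorial, phenyl equatorial): E = 0.98 kcal/mol.
Chair II (hydroxyl equatorial, chloro axial, phenyl axial): E = 3.44 kcal/mol.
Chair II is the less stable (higher-energy) conformer, and in that chair the chloro group is axial.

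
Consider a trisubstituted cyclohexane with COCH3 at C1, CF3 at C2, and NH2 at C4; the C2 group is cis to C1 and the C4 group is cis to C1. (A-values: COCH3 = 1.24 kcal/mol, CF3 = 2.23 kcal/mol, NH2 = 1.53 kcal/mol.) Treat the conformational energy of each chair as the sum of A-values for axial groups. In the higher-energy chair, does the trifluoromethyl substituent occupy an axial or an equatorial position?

Chair I (acetyl axial, trifluoromethyl equatorial, amino equatorial): E = 1.24 kcal/mol.
Chair II (acetyl equatorial, trifluoromethyl axial, amino axial): E = 3.76 kcal/mol.
Chair II is the less stable (higher-energy) conformer, and in that chair the trifluoromethyl group is axial.

axial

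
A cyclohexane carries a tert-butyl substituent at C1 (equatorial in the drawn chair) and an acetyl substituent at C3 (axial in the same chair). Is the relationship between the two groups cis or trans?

C1 and C3 have the same parity, so their axial bonds point in the same direction.
With same-parity carbons, two substituents on the same face are both axial or both equatorial; opposite faces give one of each.
Here the groups are equatorial/axial → opposite face → trans.

trans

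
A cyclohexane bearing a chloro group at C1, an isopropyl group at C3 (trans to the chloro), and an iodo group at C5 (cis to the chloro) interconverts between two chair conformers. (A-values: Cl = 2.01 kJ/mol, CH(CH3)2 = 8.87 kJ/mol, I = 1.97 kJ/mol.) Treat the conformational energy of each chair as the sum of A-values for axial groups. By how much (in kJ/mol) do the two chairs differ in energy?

4.89 kJ/mol

Chair I (chloro axial, isopropyl equatorial, iodo axial): E = 3.98 kJ/mol.
Chair II (chloro equatorial, isopropyl axial, iodo equatorial): E = 8.87 kJ/mol.
ΔE = 8.87 − 3.98 = 4.89 kJ/mol; chair I is more stable.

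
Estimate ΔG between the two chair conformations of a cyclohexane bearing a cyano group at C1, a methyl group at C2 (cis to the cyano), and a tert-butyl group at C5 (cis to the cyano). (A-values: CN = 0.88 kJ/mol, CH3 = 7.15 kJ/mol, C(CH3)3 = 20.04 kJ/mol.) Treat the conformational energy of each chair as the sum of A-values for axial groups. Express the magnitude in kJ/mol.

13.77 kJ/mol

Chair I (cyano axial, methyl equatorial, tert-butyl axial): E = 20.92 kJ/mol.
Chair II (cyano equatorial, methyl axial, tert-butyl equatorial): E = 7.15 kJ/mol.
ΔE = 20.92 − 7.15 = 13.77 kJ/mol; chair II is more stable.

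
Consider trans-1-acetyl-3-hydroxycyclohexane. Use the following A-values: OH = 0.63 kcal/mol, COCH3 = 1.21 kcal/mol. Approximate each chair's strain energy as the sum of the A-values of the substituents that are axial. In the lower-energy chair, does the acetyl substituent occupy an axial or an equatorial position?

C1 and C3 have the same parity, so for the trans isomer the two substituents are one axial and one equatorial in each chair.
Chair I (hydroxyl axial, acetyl equatorial): E = 0.63 kcal/mol.
Chair II (hydroxyl equatorial, acetyl axial): E = 1.21 kcal/mol.
Chair I is the more stable (lower-energy) conformer, and in that chair the acetyl group is equatorial.

equatorial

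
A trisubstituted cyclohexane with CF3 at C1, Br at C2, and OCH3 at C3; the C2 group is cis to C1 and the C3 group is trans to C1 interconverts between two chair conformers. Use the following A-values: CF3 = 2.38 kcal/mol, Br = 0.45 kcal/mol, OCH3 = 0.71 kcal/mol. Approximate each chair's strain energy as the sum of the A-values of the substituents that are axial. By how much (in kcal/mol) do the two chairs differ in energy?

1.22 kcal/mol

Chair I (trifluoromethyl axial, bromo equatorial, methoxy equatorial): E = 2.38 kcal/mol.
Chair II (trifluoromethyl equatorial, bromo axial, methoxy axial): E = 1.16 kcal/mol.
ΔE = 2.38 − 1.16 = 1.22 kcal/mol; chair II is more stable.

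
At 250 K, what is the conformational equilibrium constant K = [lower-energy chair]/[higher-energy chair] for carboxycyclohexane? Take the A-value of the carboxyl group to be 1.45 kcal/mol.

One chair has the carboxyl group axial (E = 1.45 kcal/mol) and the other has it equatorial (E = 0).
ΔG = 1.45 kcal/mol between the two chairs.
K = exp(ΔG/RT) with R = 1.987×10⁻³ kcal mol⁻¹ K⁻¹ and T = 250 K gives K ≈ 18.5.

K ≈ 18.5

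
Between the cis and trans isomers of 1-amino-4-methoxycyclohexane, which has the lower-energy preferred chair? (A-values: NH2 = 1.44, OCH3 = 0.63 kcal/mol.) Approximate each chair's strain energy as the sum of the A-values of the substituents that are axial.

trans

At 1,4 positions (parity opposite): cis → (a,e or e,a); trans → (e,e or a,a).
Best chair for cis: E = 0.63 kcal/mol; best chair for trans: E = 0.00 kcal/mol.
The trans isomer is lower by 0.63 kcal/mol.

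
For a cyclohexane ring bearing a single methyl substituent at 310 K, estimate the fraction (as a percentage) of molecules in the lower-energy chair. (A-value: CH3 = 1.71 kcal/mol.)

One chair has the methyl group axial (E = 1.71 kcal/mol) and the other has it equatorial (E = 0).
ΔG = 1.71 kcal/mol between the two chairs.
K = exp(ΔG/RT) with R = 1.987×10⁻³ kcal mol⁻¹ K⁻¹ and T = 310 K gives K ≈ 16.1.
Fraction in the lower-energy chair = K/(K+1) = 94.1%.

94.1%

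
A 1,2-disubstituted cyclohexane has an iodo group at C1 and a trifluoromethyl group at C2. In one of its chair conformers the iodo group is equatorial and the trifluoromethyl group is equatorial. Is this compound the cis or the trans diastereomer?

trans

C1 and C2 have opposite parity, so their axial bonds point in opposite directions.
With opposite-parity carbons, two substituents on the same face are one axial and one equatorial; opposite faces give both axial or both equatorial.
Here the groups are equatorial/equatorial → opposite face → trans.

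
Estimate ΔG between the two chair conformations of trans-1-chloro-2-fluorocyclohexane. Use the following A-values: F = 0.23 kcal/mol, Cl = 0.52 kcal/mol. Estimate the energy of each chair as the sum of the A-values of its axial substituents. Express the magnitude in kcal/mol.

0.75 kcal/mol

C1 and C2 have opposite parity, so for the trans isomer the two substituents are e,e in one chair and a,a in the other.
Chair I (fluoro axial, chloro axial): E = 0.75 kcal/mol.
Chair II (fluoro equatorial, chloro equatorial): E = 0.00 kcal/mol.
ΔE = 0.75 − 0.00 = 0.75 kcal/mol; chair II is more stable.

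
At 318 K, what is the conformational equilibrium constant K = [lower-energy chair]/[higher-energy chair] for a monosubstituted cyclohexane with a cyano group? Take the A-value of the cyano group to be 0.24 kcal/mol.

One chair has the cyano group axial (E = 0.24 kcal/mol) and the other has it equatorial (E = 0).
ΔG = 0.24 kcal/mol between the two chairs.
K = exp(ΔG/RT) with R = 1.987×10⁻³ kcal mol⁻¹ K⁻¹ and T = 318 K gives K ≈ 1.46.

K ≈ 1.46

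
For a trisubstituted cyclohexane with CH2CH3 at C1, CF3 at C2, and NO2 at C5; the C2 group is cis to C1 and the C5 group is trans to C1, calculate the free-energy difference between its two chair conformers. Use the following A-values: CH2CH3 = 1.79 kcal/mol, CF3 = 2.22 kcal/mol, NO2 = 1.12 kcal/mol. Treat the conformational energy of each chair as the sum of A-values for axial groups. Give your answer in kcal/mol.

Chair I (ethyl axial, trifluoromethyl equatorial, nitro equatorial): E = 1.79 kcal/mol.
Chair II (ethyl equatorial, trifluoromethyl axial, nitro axial): E = 3.34 kcal/mol.
ΔE = 3.34 − 1.79 = 1.55 kcal/mol; chair I is more stable.

1.55 kcal/mol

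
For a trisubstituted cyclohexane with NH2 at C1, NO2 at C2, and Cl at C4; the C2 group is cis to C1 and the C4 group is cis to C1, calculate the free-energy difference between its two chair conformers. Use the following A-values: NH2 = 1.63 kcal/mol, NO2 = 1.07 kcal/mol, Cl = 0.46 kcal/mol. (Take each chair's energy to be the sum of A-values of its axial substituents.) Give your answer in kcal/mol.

0.10 kcal/mol

Chair I (amino axial, nitro equatorial, chloro equatorial): E = 1.63 kcal/mol.
Chair II (amino equatorial, nitro axial, chloro axial): E = 1.53 kcal/mol.
ΔE = 1.63 − 1.53 = 0.10 kcal/mol; chair II is more stable.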